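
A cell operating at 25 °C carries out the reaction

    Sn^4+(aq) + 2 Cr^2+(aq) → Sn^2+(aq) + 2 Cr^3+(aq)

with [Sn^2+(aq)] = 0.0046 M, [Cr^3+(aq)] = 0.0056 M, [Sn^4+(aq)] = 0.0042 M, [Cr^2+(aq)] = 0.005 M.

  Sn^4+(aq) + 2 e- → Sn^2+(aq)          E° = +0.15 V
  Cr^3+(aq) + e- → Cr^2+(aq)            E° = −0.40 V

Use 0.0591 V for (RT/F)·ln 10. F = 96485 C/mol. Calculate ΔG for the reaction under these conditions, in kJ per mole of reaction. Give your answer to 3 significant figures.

E°cell = +0.15 − (−0.40) = +0.55 V; the balanced reaction transfers n = 2 electrons.
The reaction quotient is ([Sn^2+(aq)]·[Cr^3+(aq)]^2) / ([Sn^4+(aq)]·[Cr^2+(aq)]^2) = 1.37; by Nernst, E = +0.55 − (0.0591/2)(0.138) = +0.5459 V.
ΔG = −nFE = −(2)(96485)(+0.5459) J/mol = −105 kJ/mol.

−105 kJ/mol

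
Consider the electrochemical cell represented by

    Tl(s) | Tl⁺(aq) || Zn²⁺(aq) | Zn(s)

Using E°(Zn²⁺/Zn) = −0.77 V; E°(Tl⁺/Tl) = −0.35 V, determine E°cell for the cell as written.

−0.42 V

By convention the left-hand electrode in cell notation is the anode (oxidation) and the right-hand electrode is the cathode (reduction).
E°cell = E°(right) − E°(left) = −0.77 − (−0.35) = −0.42 V.
The negative sign shows that, as written, the cell would require an external voltage to drive the reaction.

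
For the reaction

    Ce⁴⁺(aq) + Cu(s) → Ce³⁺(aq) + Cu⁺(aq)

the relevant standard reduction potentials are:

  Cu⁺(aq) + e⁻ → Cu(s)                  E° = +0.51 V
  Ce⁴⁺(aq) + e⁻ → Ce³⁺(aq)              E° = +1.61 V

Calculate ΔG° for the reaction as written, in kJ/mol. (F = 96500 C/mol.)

−106 kJ/mol

In the reaction as written Ce⁴⁺(aq) is reduced, so the Ce⁴⁺/Ce³⁺ couple is the cathode and Cu⁺/Cu is the anode.
E°cell = +1.61 − (+0.51) = +1.10 V; balancing electrons gives n = 1.
ΔG° = −nFE°cell = −(1)(96500)(+1.10) J/mol = −106 kJ/mol.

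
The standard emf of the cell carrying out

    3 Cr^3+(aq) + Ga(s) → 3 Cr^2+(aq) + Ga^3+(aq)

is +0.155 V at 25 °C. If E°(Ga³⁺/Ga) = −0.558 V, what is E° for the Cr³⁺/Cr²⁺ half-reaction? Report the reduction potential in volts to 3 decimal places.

In the reaction as written the Cr³⁺/Cr²⁺ couple is reduced (cathode) and Ga³⁺/Ga is oxidized (anode), so E°cell = E°(Cr³⁺/Cr²⁺) − E°(Ga³⁺/Ga).
E°(Cr³⁺/Cr²⁺) = E°cell + E°(anode) = +0.155 + (−0.558) = −0.403 V.

−0.403 V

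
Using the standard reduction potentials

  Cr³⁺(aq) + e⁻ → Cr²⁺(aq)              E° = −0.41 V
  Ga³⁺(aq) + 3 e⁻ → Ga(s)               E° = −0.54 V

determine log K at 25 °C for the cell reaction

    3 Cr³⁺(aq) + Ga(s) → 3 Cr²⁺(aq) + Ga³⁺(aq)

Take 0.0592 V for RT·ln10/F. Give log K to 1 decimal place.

log K = 6.6

The Cr³⁺/Cr²⁺ couple is reduced (cathode); E°cell = −0.41 − (−0.54) = +0.13 V with n = 3.
At equilibrium E = 0, so log K = nE°cell / 0.0592 = (3)(+0.13) / 0.0592 = 6.6.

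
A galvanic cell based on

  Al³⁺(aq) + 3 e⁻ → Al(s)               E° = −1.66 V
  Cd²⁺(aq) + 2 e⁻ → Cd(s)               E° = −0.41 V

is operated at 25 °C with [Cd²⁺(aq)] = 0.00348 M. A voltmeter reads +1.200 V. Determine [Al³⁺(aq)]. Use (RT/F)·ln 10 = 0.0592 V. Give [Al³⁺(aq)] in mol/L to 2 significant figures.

With Cd²⁺/Cd at the cathode and Al³⁺/Al at the anode, E°cell = −0.41 − (−1.66) = +1.25 V (n = 6).
From the Nernst equation, log Q = n(E° − E)/0.0592 = 6·(+1.25 − (+1.200))/0.0592 = 5.068.
The balanced reaction is 3 Cd²⁺(aq) + 2 Al(s) → 3 Cd(s) + 2 Al³⁺(aq), so Q = [Al³⁺(aq)]^2 / [Cd²⁺(aq)]^3.
Isolating [Al³⁺(aq)] in Q = 10^{5.068} yields log [Al³⁺(aq)] = −1.154, i.e. 0.070 M.

0.070 M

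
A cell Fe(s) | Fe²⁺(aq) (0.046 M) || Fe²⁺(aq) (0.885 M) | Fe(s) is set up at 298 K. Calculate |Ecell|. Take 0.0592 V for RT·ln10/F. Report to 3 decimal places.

0.038 V

For a concentration cell E°cell = 0, since both electrodes use the same couple.
The compartment with the higher Fe²⁺(aq) concentration (0.885 M) acts as the cathode; ions are reduced there and produced at the dilute (0.046 M) anode.
With n = 2, Ecell = −(0.0592/2)·log([dilute]/[conc]) = −(0.0592/2)·log(0.046/0.885) = +0.038 V.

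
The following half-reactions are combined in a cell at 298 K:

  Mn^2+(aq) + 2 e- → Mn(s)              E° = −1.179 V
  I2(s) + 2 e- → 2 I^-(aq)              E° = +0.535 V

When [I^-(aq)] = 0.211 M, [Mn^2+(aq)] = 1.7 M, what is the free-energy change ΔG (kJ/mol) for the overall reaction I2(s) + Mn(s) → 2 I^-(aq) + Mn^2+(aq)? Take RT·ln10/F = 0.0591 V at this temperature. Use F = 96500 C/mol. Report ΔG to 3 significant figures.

−337 kJ/mol

The standard cell potential is +0.535 − (−1.179) = +1.714 V, with n = 2 electrons in the balanced equation.
Q = [I^-(aq)]^2·[Mn^2+(aq)] = 0.0757, so log Q = −1.121 and E = +1.714 − (0.0591/2)(−1.121) = +1.7471 V.
Finally ΔG = −nFE = −(2)(96500 C/mol)(+1.7471 V) = −337 kJ/mol.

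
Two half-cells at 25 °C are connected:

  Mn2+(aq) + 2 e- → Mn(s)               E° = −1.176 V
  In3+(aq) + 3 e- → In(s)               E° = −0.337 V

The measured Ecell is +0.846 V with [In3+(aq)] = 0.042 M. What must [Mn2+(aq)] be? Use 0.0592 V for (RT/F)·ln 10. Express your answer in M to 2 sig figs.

0.070 M

The In³⁺/In couple has the larger reduction potential, so it is the cathode: E°cell = −0.337 − (−1.176) = +0.839 V and n = 6.
From the Nernst equation, log Q = n(E° − E)/0.0592 = 6·(+0.839 − (+0.846))/0.0592 = −0.709.
The balanced reaction is 2 In3+(aq) + 3 Mn(s) → 2 In(s) + 3 Mn2+(aq), so Q = [Mn2+(aq)]^3 / [In3+(aq)]^2.
Substituting the known concentrations and solving, log [Mn2+(aq)] = −1.154 and [Mn2+(aq)] = 0.070 M.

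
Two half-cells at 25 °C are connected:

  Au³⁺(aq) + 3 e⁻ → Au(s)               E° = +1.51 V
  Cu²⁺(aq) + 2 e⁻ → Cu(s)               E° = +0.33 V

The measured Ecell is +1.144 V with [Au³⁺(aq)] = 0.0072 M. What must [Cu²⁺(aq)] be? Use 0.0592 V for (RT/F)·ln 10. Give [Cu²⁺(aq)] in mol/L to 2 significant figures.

With Au³⁺/Au at the cathode and Cu²⁺/Cu at the anode, E°cell = +1.51 − (+0.33) = +1.18 V (n = 6).
Since E = E° − (0.0592/n)·log Q, log Q = n(E° − E)/0.0592 = 3.649.
For 2 Au³⁺(aq) + 3 Cu(s) → 2 Au(s) + 3 Cu²⁺(aq), the reaction quotient is Q = [Cu²⁺(aq)]^3 / [Au³⁺(aq)]^2.
Substituting the known concentrations and solving, log [Cu²⁺(aq)] = −0.212 and [Cu²⁺(aq)] = 0.61 M.

0.61 M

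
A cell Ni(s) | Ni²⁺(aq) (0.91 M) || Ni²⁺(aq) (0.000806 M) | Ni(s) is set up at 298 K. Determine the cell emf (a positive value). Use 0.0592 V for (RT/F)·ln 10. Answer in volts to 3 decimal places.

0.090 V

For a concentration cell E°cell = 0, since both electrodes use the same couple.
The compartment with the higher Ni²⁺(aq) concentration (0.91 M) acts as the cathode; ions are reduced there and produced at the dilute (0.000806 M) anode.
With n = 2, Ecell = −(0.0592/2)·log([dilute]/[conc]) = −(0.0592/2)·log(0.000806/0.91) = +0.090 V.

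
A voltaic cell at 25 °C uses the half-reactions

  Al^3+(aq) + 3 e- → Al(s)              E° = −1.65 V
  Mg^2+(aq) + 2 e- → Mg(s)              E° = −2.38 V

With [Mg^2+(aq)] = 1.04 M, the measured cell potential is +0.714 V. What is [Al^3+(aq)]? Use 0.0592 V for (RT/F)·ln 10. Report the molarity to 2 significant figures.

0.16 M

Al³⁺/Al is the cathode (higher E°); E°cell = −1.65 − (−2.38) = +0.73 V with n = 6.
Since E = E° − (0.0592/n)·log Q, log Q = n(E° − E)/0.0592 = 1.622.
Balancing electrons gives 2 Al^3+(aq) + 3 Mg(s) → 2 Al(s) + 3 Mg^2+(aq); thus Q = [Mg^2+(aq)]^3 / [Al^3+(aq)]^2.
Solving for the unknown gives log [Al^3+(aq)] = −0.785, so [Al^3+(aq)] ≈ 0.16 M.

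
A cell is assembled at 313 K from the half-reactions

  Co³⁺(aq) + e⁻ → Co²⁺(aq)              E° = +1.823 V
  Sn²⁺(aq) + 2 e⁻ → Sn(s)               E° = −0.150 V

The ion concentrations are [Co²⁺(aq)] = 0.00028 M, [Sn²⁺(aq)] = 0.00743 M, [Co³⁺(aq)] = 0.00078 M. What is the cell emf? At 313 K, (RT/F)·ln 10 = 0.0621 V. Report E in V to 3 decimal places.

+2.067 V

Co³⁺/Co²⁺ is reduced (cathode, E° = +1.823 V) and Sn²⁺/Sn is oxidized (anode).
E°cell = +1.823 − (−0.150) = +1.973 V, with n = 2 electrons transferred.
The balanced reaction is 2 Co³⁺(aq) + Sn(s) → 2 Co²⁺(aq) + Sn²⁺(aq), so Q = ([Co²⁺(aq)]^2·[Sn²⁺(aq)]) / [Co³⁺(aq)]^2 = 0.000957 and log Q = −3.019.
E = E° − (0.0621/n)·log Q = +1.973 − (0.0621/2)(−3.019) = +2.067 V.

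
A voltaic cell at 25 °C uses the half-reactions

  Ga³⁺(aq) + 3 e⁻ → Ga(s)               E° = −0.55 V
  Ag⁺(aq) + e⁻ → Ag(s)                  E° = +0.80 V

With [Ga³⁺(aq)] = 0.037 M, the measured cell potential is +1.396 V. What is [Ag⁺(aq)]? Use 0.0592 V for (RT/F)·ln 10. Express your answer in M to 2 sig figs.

Ag⁺/Ag is the cathode (higher E°); E°cell = +0.80 − (−0.55) = +1.35 V with n = 3.
Since E = E° − (0.0592/n)·log Q, log Q = n(E° − E)/0.0592 = −2.331.
The balanced reaction is 3 Ag⁺(aq) + Ga(s) → 3 Ag(s) + Ga³⁺(aq), so Q = [Ga³⁺(aq)] / [Ag⁺(aq)]^3.
Solving for the unknown gives log [Ag⁺(aq)] = 0.300, so [Ag⁺(aq)] ≈ 2.0 M.

2.0 M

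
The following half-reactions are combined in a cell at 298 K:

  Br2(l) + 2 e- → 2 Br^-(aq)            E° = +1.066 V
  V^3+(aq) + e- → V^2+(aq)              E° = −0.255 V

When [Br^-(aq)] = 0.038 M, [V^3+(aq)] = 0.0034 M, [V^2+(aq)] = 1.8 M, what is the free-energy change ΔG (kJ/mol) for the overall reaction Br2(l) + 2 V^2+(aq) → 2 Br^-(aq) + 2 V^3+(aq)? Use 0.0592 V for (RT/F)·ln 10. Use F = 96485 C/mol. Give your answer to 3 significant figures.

−302 kJ/mol

The standard cell potential is +1.066 − (−0.255) = +1.321 V, with n = 2 electrons in the balanced equation.
Q = ([Br^-(aq)]^2·[V^3+(aq)]^2) / [V^2+(aq)]^2 = 5.15×10^−9, so log Q = −8.288 and E = +1.321 − (0.0592/2)(−8.288) = +1.5663 V.
Then ΔG = −nFE = −2 × 96485 × +1.5663 J/mol = −302 kJ/mol.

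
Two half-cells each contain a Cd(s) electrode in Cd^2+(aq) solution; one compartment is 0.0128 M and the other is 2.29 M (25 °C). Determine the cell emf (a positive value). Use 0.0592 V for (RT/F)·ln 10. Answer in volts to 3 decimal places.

0.067 V

For a concentration cell E°cell = 0, since both electrodes use the same couple.
The compartment with the higher Cd^2+(aq) concentration (2.29 M) acts as the cathode; ions are reduced there and produced at the dilute (0.0128 M) anode.
With n = 2, Ecell = −(0.0592/2)·log([dilute]/[conc]) = −(0.0592/2)·log(0.0128/2.29) = +0.067 V.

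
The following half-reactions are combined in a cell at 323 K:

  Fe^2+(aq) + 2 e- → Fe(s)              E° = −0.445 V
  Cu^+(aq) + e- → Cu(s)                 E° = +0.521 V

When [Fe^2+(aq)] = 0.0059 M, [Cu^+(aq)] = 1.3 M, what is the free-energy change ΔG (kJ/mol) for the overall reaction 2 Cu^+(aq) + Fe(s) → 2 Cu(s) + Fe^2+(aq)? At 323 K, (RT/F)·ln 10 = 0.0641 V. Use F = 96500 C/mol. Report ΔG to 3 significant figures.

The standard cell potential is +0.521 − (−0.445) = +0.966 V, with n = 2 electrons in the balanced equation.
The reaction quotient is [Fe^2+(aq)] / [Cu^+(aq)]^2 = 0.00349; by Nernst, E = +0.966 − (0.0641/2)(−2.457) = +1.0447 V.
Finally ΔG = −nFE = −(2)(96500 C/mol)(+1.0447 V) = −202 kJ/mol.

−202 kJ/mol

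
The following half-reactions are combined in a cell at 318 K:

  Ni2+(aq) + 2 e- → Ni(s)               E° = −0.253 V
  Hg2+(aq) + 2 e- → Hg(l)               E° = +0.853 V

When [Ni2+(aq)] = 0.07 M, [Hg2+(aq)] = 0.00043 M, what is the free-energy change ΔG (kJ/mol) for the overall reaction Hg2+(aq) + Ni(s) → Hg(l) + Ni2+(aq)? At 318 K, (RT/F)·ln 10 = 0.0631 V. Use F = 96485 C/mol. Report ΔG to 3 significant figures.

−200 kJ/mol

With Hg²⁺/Hg reduced at the cathode, E°cell = +0.853 − (−0.253) = +1.106 V and n = 2.
Q = [Ni2+(aq)] / [Hg2+(aq)] = 163, so log Q = 2.212 and E = +1.106 − (0.0631/2)(2.212) = +1.0362 V.
Then ΔG = −nFE = −2 × 96485 × +1.0362 J/mol = −200 kJ/mol.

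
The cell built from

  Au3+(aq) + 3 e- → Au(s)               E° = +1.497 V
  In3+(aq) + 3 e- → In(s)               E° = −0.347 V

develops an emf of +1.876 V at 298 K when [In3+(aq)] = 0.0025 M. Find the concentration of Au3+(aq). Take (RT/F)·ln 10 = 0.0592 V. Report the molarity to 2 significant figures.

0.10 M

Au³⁺/Au is the cathode (higher E°); E°cell = +1.497 − (−0.347) = +1.844 V with n = 3.
Since E = E° − (0.0592/n)·log Q, log Q = n(E° − E)/0.0592 = −1.622.
The balanced reaction is Au3+(aq) + In(s) → Au(s) + In3+(aq), so Q = [In3+(aq)] / [Au3+(aq)].
Substituting the known concentrations and solving, log [Au3+(aq)] = −0.980 and [Au3+(aq)] = 0.10 M.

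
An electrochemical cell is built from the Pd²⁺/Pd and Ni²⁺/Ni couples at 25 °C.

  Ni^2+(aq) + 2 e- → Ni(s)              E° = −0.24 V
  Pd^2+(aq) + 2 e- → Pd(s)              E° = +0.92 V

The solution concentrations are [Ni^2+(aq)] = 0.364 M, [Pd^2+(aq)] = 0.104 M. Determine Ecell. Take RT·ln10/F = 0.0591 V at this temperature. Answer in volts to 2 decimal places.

Since E°(Pd²⁺/Pd) > E°(Ni²⁺/Ni), Pd²⁺/Pd serves as the cathode.
E°cell = +0.92 − (−0.24) = +1.16 V, with n = 2 electrons transferred.
For the overall reaction Pd^2+(aq) + Ni(s) → Pd(s) + Ni^2+(aq), Q = [Ni^2+(aq)] / [Pd^2+(aq)] = 3.5, giving log Q = 0.544.
Applying E = E° − (RT ln10/nF)·log Q gives +1.16 − (0.0591/2)(0.544) = +1.14 V.

+1.14 V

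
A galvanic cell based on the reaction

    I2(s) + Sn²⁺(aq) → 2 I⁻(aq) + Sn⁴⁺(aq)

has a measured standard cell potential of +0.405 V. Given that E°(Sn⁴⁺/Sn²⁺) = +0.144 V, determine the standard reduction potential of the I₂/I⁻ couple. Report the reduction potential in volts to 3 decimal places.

+0.549 V

In the reaction as written the I₂/I⁻ couple is reduced (cathode) and Sn⁴⁺/Sn²⁺ is oxidized (anode), so E°cell = E°(I₂/I⁻) − E°(Sn⁴⁺/Sn²⁺).
E°(I₂/I⁻) = E°cell + E°(anode) = +0.405 + (+0.144) = +0.549 V.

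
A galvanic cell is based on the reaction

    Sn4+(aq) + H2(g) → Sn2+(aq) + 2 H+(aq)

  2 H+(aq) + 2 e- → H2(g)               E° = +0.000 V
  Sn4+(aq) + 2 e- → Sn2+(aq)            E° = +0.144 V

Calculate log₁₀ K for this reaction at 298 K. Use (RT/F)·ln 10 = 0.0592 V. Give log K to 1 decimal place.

The Sn⁴⁺/Sn²⁺ couple is reduced (cathode); E°cell = +0.144 − (+0.000) = +0.144 V with n = 2.
At equilibrium E = 0, so log K = nE°cell / 0.0592 = (2)(+0.144) / 0.0592 = 4.9.

log K = 4.9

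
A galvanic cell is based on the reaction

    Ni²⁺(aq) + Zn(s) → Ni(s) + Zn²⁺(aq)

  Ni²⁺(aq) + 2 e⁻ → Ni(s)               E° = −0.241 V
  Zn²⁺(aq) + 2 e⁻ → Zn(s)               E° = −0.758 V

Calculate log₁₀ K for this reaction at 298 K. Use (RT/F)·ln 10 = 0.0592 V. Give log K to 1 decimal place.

The Ni²⁺/Ni couple is reduced (cathode); E°cell = −0.241 − (−0.758) = +0.517 V with n = 2.
At equilibrium E = 0, so log K = nE°cell / 0.0592 = (2)(+0.517) / 0.0592 = 17.5.

log K = 17.5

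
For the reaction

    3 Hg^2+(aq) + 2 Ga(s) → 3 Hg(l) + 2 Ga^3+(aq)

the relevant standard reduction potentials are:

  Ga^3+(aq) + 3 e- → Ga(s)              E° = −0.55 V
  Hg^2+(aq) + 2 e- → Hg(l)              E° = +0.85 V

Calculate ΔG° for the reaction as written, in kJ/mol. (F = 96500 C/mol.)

−811 kJ/mol

In the reaction as written Hg^2+(aq) is reduced, so the Hg²⁺/Hg couple is the cathode and Ga³⁺/Ga is the anode.
E°cell = +0.85 − (−0.55) = +1.40 V; balancing electrons gives n = 6.
ΔG° = −nFE°cell = −(6)(96500)(+1.40) J/mol = −811 kJ/mol.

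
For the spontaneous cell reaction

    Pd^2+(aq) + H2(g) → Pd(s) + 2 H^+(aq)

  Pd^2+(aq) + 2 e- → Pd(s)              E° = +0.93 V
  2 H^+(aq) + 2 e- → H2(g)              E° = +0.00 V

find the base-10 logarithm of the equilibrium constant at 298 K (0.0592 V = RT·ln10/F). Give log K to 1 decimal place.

log K = 31.4

The Pd²⁺/Pd couple is reduced (cathode); E°cell = +0.93 − (+0.00) = +0.93 V with n = 2.
At equilibrium E = 0, so log K = nE°cell / 0.0592 = (2)(+0.93) / 0.0592 = 31.4.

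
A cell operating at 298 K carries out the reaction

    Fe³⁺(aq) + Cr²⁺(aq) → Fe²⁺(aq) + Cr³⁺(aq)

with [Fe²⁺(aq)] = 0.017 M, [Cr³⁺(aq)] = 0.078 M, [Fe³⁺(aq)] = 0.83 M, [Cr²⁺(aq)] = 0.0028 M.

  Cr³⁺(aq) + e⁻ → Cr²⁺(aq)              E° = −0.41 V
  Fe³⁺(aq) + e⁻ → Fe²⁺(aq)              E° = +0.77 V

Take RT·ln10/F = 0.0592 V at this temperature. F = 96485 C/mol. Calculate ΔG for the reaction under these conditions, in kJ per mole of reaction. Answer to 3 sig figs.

−115 kJ/mol

The standard cell potential is +0.77 − (−0.41) = +1.18 V, with n = 1 electron in the balanced equation.
Q = ([Fe²⁺(aq)]·[Cr³⁺(aq)]) / ([Fe³⁺(aq)]·[Cr²⁺(aq)]) = 0.571, so log Q = −0.244 and E = +1.18 − (0.0592/1)(−0.244) = +1.1944 V.
Then ΔG = −nFE = −1 × 96485 × +1.1944 J/mol = −115 kJ/mol.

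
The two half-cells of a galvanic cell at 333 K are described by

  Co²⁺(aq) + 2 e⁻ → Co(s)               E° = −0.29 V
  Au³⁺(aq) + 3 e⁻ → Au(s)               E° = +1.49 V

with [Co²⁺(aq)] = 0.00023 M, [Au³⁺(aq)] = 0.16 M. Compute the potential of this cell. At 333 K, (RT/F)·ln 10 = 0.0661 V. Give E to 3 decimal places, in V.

+1.883 V

Since E°(Au³⁺/Au) > E°(Co²⁺/Co), Au³⁺/Au serves as the cathode.
E°cell = +1.49 − (−0.29) = +1.78 V, with n = 6 electrons transferred.
For the overall reaction 2 Au³⁺(aq) + 3 Co(s) → 2 Au(s) + 3 Co²⁺(aq), Q = [Co²⁺(aq)]^3 / [Au³⁺(aq)]^2 = 4.75×10^−10, giving log Q = −9.323.
By the Nernst equation, E = +1.78 − (0.0661/6)·(−9.323) = +1.883 V.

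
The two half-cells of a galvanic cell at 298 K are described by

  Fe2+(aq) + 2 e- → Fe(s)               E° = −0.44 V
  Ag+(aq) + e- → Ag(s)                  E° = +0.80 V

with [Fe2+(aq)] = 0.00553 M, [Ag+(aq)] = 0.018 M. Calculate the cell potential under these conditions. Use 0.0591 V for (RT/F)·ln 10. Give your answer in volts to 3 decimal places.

Since E°(Ag⁺/Ag) > E°(Fe²⁺/Fe), Ag⁺/Ag serves as the cathode.
E°cell = E°cat − E°an = +0.80 − (−0.44) = +1.24 V; n = 2.
The balanced reaction is 2 Ag+(aq) + Fe(s) → 2 Ag(s) + Fe2+(aq), so Q = [Fe2+(aq)] / [Ag+(aq)]^2 = 17.1 and log Q = 1.232.
Applying E = E° − (RT ln10/nF)·log Q gives +1.24 − (0.0591/2)(1.232) = +1.204 V.

+1.204 V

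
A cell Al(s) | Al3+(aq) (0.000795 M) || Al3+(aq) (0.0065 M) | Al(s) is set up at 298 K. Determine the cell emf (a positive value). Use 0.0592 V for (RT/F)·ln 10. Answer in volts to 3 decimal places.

For a concentration cell E°cell = 0, since both electrodes use the same couple.
The compartment with the higher Al3+(aq) concentration (0.0065 M) acts as the cathode; ions are reduced there and produced at the dilute (0.000795 M) anode.
With n = 3, Ecell = −(0.0592/3)·log([dilute]/[conc]) = −(0.0592/3)·log(0.000795/0.0065) = +0.018 V.

0.018 V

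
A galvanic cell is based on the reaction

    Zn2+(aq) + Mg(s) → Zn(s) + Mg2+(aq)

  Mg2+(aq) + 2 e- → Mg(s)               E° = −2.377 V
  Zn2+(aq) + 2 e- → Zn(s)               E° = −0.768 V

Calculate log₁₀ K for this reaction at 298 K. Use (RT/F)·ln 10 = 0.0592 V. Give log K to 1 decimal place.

log K = 54.4

The Zn²⁺/Zn couple is reduced (cathode); E°cell = −0.768 − (−2.377) = +1.609 V with n = 2.
At equilibrium E = 0, so log K = nE°cell / 0.0592 = (2)(+1.609) / 0.0592 = 54.4.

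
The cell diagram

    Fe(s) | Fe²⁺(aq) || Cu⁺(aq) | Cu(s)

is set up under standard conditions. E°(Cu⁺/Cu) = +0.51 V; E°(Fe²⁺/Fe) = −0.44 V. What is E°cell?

+0.95 V

By convention the left-hand electrode in cell notation is the anode (oxidation) and the right-hand electrode is the cathode (reduction).
E°cell = E°(right) − E°(left) = +0.51 − (−0.44) = +0.95 V.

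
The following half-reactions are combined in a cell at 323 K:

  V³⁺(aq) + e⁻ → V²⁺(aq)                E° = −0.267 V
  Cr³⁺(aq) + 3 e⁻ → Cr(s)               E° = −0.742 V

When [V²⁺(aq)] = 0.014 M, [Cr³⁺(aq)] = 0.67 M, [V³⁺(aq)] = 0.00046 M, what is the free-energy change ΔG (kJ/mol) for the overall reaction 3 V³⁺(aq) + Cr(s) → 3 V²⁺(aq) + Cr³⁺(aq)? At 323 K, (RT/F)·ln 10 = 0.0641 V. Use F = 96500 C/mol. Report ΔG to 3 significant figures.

With V³⁺/V²⁺ reduced at the cathode, E°cell = −0.267 − (−0.742) = +0.475 V and n = 3.
Here Q = ([V²⁺(aq)]^3·[Cr³⁺(aq)]) / [V³⁺(aq)]^3 = 1.89×10^4 (log Q = 4.276), giving E = +0.475 − (0.0641/3)·(4.276) = +0.3836 V.
ΔG = −nFE = −(3)(96500)(+0.3836) J/mol = −111 kJ/mol.

−111 kJ/mol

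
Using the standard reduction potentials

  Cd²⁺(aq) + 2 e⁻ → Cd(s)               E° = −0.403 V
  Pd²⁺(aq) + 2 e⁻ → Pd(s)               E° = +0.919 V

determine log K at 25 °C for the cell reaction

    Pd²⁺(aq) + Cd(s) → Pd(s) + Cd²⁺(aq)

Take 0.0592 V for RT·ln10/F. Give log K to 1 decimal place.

log K = 44.7

The Pd²⁺/Pd couple is reduced (cathode); E°cell = +0.919 − (−0.403) = +1.322 V with n = 2.
At equilibrium E = 0, so log K = nE°cell / 0.0592 = (2)(+1.322) / 0.0592 = 44.7.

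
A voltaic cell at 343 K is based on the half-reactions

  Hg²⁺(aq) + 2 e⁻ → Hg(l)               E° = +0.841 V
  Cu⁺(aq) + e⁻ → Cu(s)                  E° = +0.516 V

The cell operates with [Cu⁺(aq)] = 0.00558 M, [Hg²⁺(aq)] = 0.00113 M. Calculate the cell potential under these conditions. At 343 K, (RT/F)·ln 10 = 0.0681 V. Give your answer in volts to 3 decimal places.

The Hg²⁺/Hg couple has the more positive E°, so it is the cathode; Cu⁺/Cu is the anode.
E°cell = E°cat − E°an = +0.841 − (+0.516) = +0.325 V; n = 2.
For the overall reaction Hg²⁺(aq) + 2 Cu(s) → Hg(l) + 2 Cu⁺(aq), Q = [Cu⁺(aq)]^2 / [Hg²⁺(aq)] = 0.0276, giving log Q = −1.560.
By the Nernst equation, E = +0.325 − (0.0681/2)·(−1.560) = +0.378 V.

+0.378 V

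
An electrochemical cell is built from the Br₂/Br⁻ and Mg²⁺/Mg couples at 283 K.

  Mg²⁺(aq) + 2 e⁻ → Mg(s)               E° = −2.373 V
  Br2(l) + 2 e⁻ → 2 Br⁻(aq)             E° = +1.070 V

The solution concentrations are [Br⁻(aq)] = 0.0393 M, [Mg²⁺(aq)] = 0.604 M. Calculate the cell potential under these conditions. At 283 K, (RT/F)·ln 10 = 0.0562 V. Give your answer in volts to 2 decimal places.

+3.53 V

Since E°(Br₂/Br⁻) > E°(Mg²⁺/Mg), Br₂/Br⁻ serves as the cathode.
E°cell = E°cat − E°an = +1.070 − (−2.373) = +3.443 V; n = 2.
Balancing gives Br2(l) + Mg(s) → 2 Br⁻(aq) + Mg²⁺(aq); hence Q = [Br⁻(aq)]^2·[Mg²⁺(aq)] = 0.000933 (log Q = −3.030).
E = E° − (0.0562/n)·log Q = +3.443 − (0.0562/2)(−3.030) = +3.53 V.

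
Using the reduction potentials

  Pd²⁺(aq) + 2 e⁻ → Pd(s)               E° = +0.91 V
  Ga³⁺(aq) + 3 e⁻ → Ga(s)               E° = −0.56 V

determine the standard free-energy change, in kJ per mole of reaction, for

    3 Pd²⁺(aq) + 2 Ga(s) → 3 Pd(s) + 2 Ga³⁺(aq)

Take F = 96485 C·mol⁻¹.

In the reaction as written Pd²⁺(aq) is reduced, so the Pd²⁺/Pd couple is the cathode and Ga³⁺/Ga is the anode.
E°cell = +0.91 − (−0.56) = +1.47 V; balancing electrons gives n = 6.
ΔG° = −nFE°cell = −(6)(96485)(+1.47) J/mol = −851 kJ/mol.

−851 kJ/mol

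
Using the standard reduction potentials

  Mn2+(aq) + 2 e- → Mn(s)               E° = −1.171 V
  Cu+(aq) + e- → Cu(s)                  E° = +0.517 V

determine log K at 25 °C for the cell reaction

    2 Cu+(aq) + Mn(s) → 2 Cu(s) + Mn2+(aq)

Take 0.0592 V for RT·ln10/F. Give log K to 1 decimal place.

The Cu⁺/Cu couple is reduced (cathode); E°cell = +0.517 − (−1.171) = +1.688 V with n = 2.
At equilibrium E = 0, so log K = nE°cell / 0.0592 = (2)(+1.688) / 0.0592 = 57.0.

log K = 57.0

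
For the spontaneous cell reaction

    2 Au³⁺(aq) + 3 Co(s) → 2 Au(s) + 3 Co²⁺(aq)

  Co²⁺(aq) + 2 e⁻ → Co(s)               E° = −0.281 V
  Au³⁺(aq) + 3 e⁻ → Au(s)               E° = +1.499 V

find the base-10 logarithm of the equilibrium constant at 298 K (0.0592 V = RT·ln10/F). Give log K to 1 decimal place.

log K = 180.4

The Au³⁺/Au couple is reduced (cathode); E°cell = +1.499 − (−0.281) = +1.780 V with n = 6.
At equilibrium E = 0, so log K = nE°cell / 0.0592 = (6)(+1.780) / 0.0592 = 180.4.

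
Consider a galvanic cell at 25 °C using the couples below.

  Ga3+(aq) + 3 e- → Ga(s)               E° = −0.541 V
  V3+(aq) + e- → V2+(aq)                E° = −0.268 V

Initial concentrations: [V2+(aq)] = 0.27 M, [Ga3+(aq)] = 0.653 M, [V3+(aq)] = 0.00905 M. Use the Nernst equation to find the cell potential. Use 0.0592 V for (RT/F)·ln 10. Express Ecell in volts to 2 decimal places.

V³⁺/V²⁺ is reduced (cathode, E° = −0.268 V) and Ga³⁺/Ga is oxidized (anode).
The standard potential is −0.268 − (−0.541) = +0.273 V and the balanced reaction transfers n = 3 electrons.
Balancing gives 3 V3+(aq) + Ga(s) → 3 V2+(aq) + Ga3+(aq); hence Q = ([V2+(aq)]^3·[Ga3+(aq)]) / [V3+(aq)]^3 = 1.73×10^4 (log Q = 4.239).
E = E° − (0.0592/n)·log Q = +0.273 − (0.0592/3)(4.239) = +0.19 V.

+0.19 V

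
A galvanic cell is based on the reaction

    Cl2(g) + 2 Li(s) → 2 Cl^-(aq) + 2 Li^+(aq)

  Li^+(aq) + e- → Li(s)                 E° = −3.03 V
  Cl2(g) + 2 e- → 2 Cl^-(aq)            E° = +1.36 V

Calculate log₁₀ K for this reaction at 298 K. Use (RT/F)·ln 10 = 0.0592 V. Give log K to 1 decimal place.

The Cl₂/Cl⁻ couple is reduced (cathode); E°cell = +1.36 − (−3.03) = +4.39 V with n = 2.
At equilibrium E = 0, so log K = nE°cell / 0.0592 = (2)(+4.39) / 0.0592 = 148.3.

log K = 148.3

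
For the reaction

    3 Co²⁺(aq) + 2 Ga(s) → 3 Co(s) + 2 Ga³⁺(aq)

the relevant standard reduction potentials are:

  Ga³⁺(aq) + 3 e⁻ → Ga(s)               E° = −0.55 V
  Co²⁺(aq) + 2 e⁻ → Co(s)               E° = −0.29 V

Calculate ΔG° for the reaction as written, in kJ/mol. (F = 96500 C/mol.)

In the reaction as written Co²⁺(aq) is reduced, so the Co²⁺/Co couple is the cathode and Ga³⁺/Ga is the anode.
E°cell = −0.29 − (−0.55) = +0.26 V; balancing electrons gives n = 6.
ΔG° = −nFE°cell = −(6)(96500)(+0.26) J/mol = −151 kJ/mol.

−151 kJ/mol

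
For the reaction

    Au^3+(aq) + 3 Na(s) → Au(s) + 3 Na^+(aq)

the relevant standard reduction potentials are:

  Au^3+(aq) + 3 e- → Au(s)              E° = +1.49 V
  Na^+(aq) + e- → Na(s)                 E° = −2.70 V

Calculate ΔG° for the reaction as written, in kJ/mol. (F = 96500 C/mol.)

In the reaction as written Au^3+(aq) is reduced, so the Au³⁺/Au couple is the cathode and Na⁺/Na is the anode.
E°cell = +1.49 − (−2.70) = +4.19 V; balancing electrons gives n = 3.
ΔG° = −nFE°cell = −(3)(96500)(+4.19) J/mol = −1213 kJ/mol.

−1213 kJ/mol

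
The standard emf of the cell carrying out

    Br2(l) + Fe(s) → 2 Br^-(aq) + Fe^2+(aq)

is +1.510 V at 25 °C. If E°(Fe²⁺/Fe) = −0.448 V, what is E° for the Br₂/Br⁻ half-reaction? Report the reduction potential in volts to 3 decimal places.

+1.062 V

In the reaction as written the Br₂/Br⁻ couple is reduced (cathode) and Fe²⁺/Fe is oxidized (anode), so E°cell = E°(Br₂/Br⁻) − E°(Fe²⁺/Fe).
E°(Br₂/Br⁻) = E°cell + E°(anode) = +1.510 + (−0.448) = +1.062 V.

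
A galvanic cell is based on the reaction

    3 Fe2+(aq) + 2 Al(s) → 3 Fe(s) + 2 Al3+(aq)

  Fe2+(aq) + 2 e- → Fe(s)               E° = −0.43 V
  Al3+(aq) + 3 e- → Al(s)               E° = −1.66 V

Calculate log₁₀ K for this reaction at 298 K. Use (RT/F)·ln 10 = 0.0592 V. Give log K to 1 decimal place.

log K = 124.7

The Fe²⁺/Fe couple is reduced (cathode); E°cell = −0.43 − (−1.66) = +1.23 V with n = 6.
At equilibrium E = 0, so log K = nE°cell / 0.0592 = (6)(+1.23) / 0.0592 = 124.7.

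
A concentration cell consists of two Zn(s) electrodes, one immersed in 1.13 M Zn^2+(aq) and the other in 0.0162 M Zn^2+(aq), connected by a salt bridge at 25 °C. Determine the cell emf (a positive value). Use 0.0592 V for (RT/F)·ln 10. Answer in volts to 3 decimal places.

0.055 V

For a concentration cell E°cell = 0, since both electrodes use the same couple.
The compartment with the higher Zn^2+(aq) concentration (1.13 M) acts as the cathode; ions are reduced there and produced at the dilute (0.0162 M) anode.
With n = 2, Ecell = −(0.0592/2)·log([dilute]/[conc]) = −(0.0592/2)·log(0.0162/1.13) = +0.055 V.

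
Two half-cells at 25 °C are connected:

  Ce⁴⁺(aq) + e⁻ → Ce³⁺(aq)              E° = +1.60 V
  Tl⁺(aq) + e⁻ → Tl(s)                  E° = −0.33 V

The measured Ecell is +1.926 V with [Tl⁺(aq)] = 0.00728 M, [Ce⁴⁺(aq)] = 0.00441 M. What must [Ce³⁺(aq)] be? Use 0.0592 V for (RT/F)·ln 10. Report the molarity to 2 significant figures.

0.71 M

The Ce⁴⁺/Ce³⁺ couple has the larger reduction potential, so it is the cathode: E°cell = +1.60 − (−0.33) = +1.93 V and n = 1.
Since E = E° − (0.0592/n)·log Q, log Q = n(E° − E)/0.0592 = 0.068.
The balanced reaction is Ce⁴⁺(aq) + Tl(s) → Ce³⁺(aq) + Tl⁺(aq), so Q = ([Ce³⁺(aq)]·[Tl⁺(aq)]) / [Ce⁴⁺(aq)].
Solving for the unknown gives log [Ce³⁺(aq)] = −0.150, so [Ce³⁺(aq)] ≈ 0.71 M.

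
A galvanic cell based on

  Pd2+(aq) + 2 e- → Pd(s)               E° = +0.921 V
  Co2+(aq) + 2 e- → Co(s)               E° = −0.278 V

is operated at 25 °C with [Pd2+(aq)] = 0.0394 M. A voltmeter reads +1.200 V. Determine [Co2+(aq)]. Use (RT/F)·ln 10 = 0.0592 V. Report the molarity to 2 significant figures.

0.036 M

The Pd²⁺/Pd couple has the larger reduction potential, so it is the cathode: E°cell = +0.921 − (−0.278) = +1.199 V and n = 2.
Since E = E° − (0.0592/n)·log Q, log Q = n(E° − E)/0.0592 = −0.034.
Balancing electrons gives Pd2+(aq) + Co(s) → Pd(s) + Co2+(aq); thus Q = [Co2+(aq)] / [Pd2+(aq)].
Substituting the known concentrations and solving, log [Co2+(aq)] = −1.439 and [Co2+(aq)] = 0.036 M.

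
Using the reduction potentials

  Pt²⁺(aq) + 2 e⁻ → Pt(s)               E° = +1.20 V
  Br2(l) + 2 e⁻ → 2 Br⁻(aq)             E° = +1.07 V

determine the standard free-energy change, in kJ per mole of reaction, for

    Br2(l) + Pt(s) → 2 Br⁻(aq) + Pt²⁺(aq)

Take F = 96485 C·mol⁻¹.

+25.1 kJ/mol

In the reaction as written Br2(l) is reduced, so the Br₂/Br⁻ couple is the cathode and Pt²⁺/Pt is the anode.
E°cell = +1.07 − (+1.20) = −0.13 V; balancing electrons gives n = 2.
ΔG° = −nFE°cell = −(2)(96485)(−0.13) J/mol = +25.1 kJ/mol.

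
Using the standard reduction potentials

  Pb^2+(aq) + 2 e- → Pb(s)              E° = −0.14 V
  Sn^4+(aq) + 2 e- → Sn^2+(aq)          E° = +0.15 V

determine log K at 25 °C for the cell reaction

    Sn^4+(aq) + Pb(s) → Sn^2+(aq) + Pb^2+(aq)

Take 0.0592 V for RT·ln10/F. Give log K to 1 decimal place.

The Sn⁴⁺/Sn²⁺ couple is reduced (cathode); E°cell = +0.15 − (−0.14) = +0.29 V with n = 2.
At equilibrium E = 0, so log K = nE°cell / 0.0592 = (2)(+0.29) / 0.0592 = 9.8.

log K = 9.8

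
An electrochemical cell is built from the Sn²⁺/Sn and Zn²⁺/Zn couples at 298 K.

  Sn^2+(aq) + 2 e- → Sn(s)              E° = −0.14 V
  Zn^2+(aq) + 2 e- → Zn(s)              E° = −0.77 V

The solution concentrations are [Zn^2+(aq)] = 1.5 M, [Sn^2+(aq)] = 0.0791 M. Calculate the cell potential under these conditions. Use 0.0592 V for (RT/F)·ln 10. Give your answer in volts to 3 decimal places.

+0.592 V

Since E°(Sn²⁺/Sn) > E°(Zn²⁺/Zn), Sn²⁺/Sn serves as the cathode.
E°cell = −0.14 − (−0.77) = +0.63 V, with n = 2 electrons transferred.
Balancing gives Sn^2+(aq) + Zn(s) → Sn(s) + Zn^2+(aq); hence Q = [Zn^2+(aq)] / [Sn^2+(aq)] = 19 (log Q = 1.278).
E = E° − (0.0592/n)·log Q = +0.63 − (0.0592/2)(1.278) = +0.592 V.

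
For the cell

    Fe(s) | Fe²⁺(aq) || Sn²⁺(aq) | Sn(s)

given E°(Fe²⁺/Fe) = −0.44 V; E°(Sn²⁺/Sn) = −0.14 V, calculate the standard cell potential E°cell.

By convention the left-hand electrode in cell notation is the anode (oxidation) and the right-hand electrode is the cathode (reduction).
E°cell = E°(right) − E°(left) = −0.14 − (−0.44) = +0.30 V.

+0.30 V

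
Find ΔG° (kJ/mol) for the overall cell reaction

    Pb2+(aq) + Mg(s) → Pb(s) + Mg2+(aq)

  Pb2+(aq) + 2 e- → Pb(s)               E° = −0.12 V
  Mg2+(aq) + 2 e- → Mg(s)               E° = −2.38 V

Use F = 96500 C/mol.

−436 kJ/mol

In the reaction as written Pb2+(aq) is reduced, so the Pb²⁺/Pb couple is the cathode and Mg²⁺/Mg is the anode.
E°cell = −0.12 − (−2.38) = +2.26 V; balancing electrons gives n = 2.
ΔG° = −nFE°cell = −(2)(96500)(+2.26) J/mol = −436 kJ/mol.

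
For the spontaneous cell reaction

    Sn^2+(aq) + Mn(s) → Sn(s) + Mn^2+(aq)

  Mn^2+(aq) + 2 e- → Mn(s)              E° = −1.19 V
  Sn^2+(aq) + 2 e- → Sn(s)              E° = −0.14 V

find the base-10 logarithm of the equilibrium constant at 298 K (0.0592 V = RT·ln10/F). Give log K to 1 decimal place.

The Sn²⁺/Sn couple is reduced (cathode); E°cell = −0.14 − (−1.19) = +1.05 V with n = 2.
At equilibrium E = 0, so log K = nE°cell / 0.0592 = (2)(+1.05) / 0.0592 = 35.5.

log K = 35.5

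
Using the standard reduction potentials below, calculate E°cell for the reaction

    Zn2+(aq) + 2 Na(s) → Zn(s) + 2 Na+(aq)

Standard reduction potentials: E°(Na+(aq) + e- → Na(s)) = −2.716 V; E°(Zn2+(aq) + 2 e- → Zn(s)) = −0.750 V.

Zn2+(aq) gains electrons, so the Zn²⁺/Zn couple is the cathode; the Na⁺/Na couple is the anode.
E°cell = E°(cathode) − E°(anode) = −0.750 − (−2.716) = +1.966 V.

+1.966 V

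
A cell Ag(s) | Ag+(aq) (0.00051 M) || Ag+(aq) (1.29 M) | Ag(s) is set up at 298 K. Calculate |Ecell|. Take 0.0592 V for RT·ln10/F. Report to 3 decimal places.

0.201 V

For a concentration cell E°cell = 0, since both electrodes use the same couple.
The compartment with the higher Ag+(aq) concentration (1.29 M) acts as the cathode; ions are reduced there and produced at the dilute (0.00051 M) anode.
With n = 1, Ecell = −(0.0592/1)·log([dilute]/[conc]) = −(0.0592/1)·log(0.00051/1.29) = +0.201 V.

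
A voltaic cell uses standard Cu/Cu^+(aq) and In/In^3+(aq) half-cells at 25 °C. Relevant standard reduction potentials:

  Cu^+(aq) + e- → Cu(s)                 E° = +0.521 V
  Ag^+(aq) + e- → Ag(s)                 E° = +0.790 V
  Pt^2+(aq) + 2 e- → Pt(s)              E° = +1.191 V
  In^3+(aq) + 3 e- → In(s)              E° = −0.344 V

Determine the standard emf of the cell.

+0.865 V

Of the two couples in this cell, the one with the more positive reduction potential is reduced at the cathode: here that is Cu⁺/Cu (+0.521 V); In³⁺/In (−0.344 V) is the anode.
E°cell = E°(cathode) − E°(anode) = +0.521 − (−0.344) = +0.865 V.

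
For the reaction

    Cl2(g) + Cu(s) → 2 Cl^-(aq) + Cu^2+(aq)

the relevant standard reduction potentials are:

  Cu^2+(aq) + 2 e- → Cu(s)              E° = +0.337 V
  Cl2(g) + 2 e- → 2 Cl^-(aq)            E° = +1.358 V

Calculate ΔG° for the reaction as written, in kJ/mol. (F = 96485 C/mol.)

In the reaction as written Cl2(g) is reduced, so the Cl₂/Cl⁻ couple is the cathode and Cu²⁺/Cu is the anode.
E°cell = +1.358 − (+0.337) = +1.021 V; balancing electrons gives n = 2.
ΔG° = −nFE°cell = −(2)(96485)(+1.021) J/mol = −197 kJ/mol.

−197 kJ/mol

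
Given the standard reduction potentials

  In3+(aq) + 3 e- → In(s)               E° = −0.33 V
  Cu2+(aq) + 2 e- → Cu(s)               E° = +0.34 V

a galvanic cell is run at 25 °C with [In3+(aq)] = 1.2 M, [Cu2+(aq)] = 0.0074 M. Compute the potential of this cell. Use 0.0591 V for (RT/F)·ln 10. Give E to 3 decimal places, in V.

+0.605 V

Cu²⁺/Cu is reduced (cathode, E° = +0.34 V) and In³⁺/In is oxidized (anode).
E°cell = +0.34 − (−0.33) = +0.67 V, with n = 6 electrons transferred.
Balancing gives 3 Cu2+(aq) + 2 In(s) → 3 Cu(s) + 2 In3+(aq); hence Q = [In3+(aq)]^2 / [Cu2+(aq)]^3 = 3.55×10^6 (log Q = 6.551).
E = E° − (0.0591/n)·log Q = +0.67 − (0.0591/6)(6.551) = +0.605 V.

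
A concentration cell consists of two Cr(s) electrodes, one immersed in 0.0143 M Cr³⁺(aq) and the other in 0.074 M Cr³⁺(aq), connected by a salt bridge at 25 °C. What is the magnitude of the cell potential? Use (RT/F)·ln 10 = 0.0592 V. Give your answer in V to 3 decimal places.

For a concentration cell E°cell = 0, since both electrodes use the same couple.
The compartment with the higher Cr³⁺(aq) concentration (0.074 M) acts as the cathode; ions are reduced there and produced at the dilute (0.0143 M) anode.
With n = 3, Ecell = −(0.0592/3)·log([dilute]/[conc]) = −(0.0592/3)·log(0.0143/0.074) = +0.014 V.

0.014 V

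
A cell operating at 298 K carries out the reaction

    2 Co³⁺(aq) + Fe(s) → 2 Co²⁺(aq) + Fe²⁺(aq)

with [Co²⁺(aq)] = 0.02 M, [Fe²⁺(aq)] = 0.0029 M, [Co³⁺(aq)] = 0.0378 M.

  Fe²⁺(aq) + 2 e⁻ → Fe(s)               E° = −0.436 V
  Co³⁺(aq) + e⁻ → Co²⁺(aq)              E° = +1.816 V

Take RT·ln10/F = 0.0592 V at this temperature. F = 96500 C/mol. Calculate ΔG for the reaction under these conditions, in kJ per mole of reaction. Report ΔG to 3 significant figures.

The standard cell potential is +1.816 − (−0.436) = +2.252 V, with n = 2 electrons in the balanced equation.
Here Q = ([Co²⁺(aq)]^2·[Fe²⁺(aq)]) / [Co³⁺(aq)]^2 = 0.000812 (log Q = −3.091), giving E = +2.252 − (0.0592/2)·(−3.091) = +2.3435 V.
Then ΔG = −nFE = −2 × 96500 × +2.3435 J/mol = −452 kJ/mol.

−452 kJ/mol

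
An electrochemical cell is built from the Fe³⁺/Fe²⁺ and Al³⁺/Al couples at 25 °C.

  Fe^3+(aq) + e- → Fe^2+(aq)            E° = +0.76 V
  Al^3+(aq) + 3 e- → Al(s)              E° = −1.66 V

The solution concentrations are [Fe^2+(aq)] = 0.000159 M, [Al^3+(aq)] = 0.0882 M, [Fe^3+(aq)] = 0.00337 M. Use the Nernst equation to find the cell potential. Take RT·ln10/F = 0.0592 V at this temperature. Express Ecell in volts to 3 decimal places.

+2.519 V

Fe³⁺/Fe²⁺ is reduced (cathode, E° = +0.76 V) and Al³⁺/Al is oxidized (anode).
E°cell = E°cat − E°an = +0.76 − (−1.66) = +2.42 V; n = 3.
The balanced reaction is 3 Fe^3+(aq) + Al(s) → 3 Fe^2+(aq) + Al^3+(aq), so Q = ([Fe^2+(aq)]^3·[Al^3+(aq)]) / [Fe^3+(aq)]^3 = 9.26×10^−6 and log Q = −5.033.
By the Nernst equation, E = +2.42 − (0.0592/3)·(−5.033) = +2.519 V.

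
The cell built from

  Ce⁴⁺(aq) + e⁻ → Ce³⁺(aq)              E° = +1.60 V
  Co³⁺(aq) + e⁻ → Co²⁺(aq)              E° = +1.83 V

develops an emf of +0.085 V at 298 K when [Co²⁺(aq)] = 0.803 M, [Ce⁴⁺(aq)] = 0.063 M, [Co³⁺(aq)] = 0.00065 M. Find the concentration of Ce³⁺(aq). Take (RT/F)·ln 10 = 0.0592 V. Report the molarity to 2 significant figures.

With Co³⁺/Co²⁺ at the cathode and Ce⁴⁺/Ce³⁺ at the anode, E°cell = +1.83 − (+1.60) = +0.23 V (n = 1).
From the Nernst equation, log Q = n(E° − E)/0.0592 = 1·(+0.23 − (+0.085))/0.0592 = 2.449.
The balanced reaction is Co³⁺(aq) + Ce³⁺(aq) → Co²⁺(aq) + Ce⁴⁺(aq), so Q = ([Co²⁺(aq)]·[Ce⁴⁺(aq)]) / ([Co³⁺(aq)]·[Ce³⁺(aq)]).
Isolating [Ce³⁺(aq)] in Q = 10^{2.449} yields log [Ce³⁺(aq)] = −0.558, i.e. 0.28 M.

0.28 M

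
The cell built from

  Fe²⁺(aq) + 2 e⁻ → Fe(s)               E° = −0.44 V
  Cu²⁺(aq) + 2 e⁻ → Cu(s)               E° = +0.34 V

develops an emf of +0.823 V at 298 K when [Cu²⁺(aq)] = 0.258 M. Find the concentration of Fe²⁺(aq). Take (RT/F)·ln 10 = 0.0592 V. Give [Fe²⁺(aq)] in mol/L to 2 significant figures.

0.0091 M

With Cu²⁺/Cu at the cathode and Fe²⁺/Fe at the anode, E°cell = +0.34 − (−0.44) = +0.78 V (n = 2).
From the Nernst equation, log Q = n(E° − E)/0.0592 = 2·(+0.78 − (+0.823))/0.0592 = −1.453.
For Cu²⁺(aq) + Fe(s) → Cu(s) + Fe²⁺(aq), the reaction quotient is Q = [Fe²⁺(aq)] / [Cu²⁺(aq)].
Substituting the known concentrations and solving, log [Fe²⁺(aq)] = −2.041 and [Fe²⁺(aq)] = 0.0091 M.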